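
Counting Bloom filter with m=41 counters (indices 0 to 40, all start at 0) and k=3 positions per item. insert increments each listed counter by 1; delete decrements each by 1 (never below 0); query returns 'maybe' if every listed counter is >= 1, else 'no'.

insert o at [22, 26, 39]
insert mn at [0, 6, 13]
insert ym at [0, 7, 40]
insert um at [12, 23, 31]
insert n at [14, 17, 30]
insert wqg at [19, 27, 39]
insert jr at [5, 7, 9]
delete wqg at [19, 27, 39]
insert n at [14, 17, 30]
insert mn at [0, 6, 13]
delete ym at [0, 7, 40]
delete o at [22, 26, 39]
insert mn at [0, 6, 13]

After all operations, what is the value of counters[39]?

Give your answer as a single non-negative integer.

Step 1: insert o at [22, 26, 39] -> counters=[0,0,0,0,0,0,0,0,0,0,0,0,0,0,0,0,0,0,0,0,0,0,1,0,0,0,1,0,0,0,0,0,0,0,0,0,0,0,0,1,0]
Step 2: insert mn at [0, 6, 13] -> counters=[1,0,0,0,0,0,1,0,0,0,0,0,0,1,0,0,0,0,0,0,0,0,1,0,0,0,1,0,0,0,0,0,0,0,0,0,0,0,0,1,0]
Step 3: insert ym at [0, 7, 40] -> counters=[2,0,0,0,0,0,1,1,0,0,0,0,0,1,0,0,0,0,0,0,0,0,1,0,0,0,1,0,0,0,0,0,0,0,0,0,0,0,0,1,1]
Step 4: insert um at [12, 23, 31] -> counters=[2,0,0,0,0,0,1,1,0,0,0,0,1,1,0,0,0,0,0,0,0,0,1,1,0,0,1,0,0,0,0,1,0,0,0,0,0,0,0,1,1]
Step 5: insert n at [14, 17, 30] -> counters=[2,0,0,0,0,0,1,1,0,0,0,0,1,1,1,0,0,1,0,0,0,0,1,1,0,0,1,0,0,0,1,1,0,0,0,0,0,0,0,1,1]
Step 6: insert wqg at [19, 27, 39] -> counters=[2,0,0,0,0,0,1,1,0,0,0,0,1,1,1,0,0,1,0,1,0,0,1,1,0,0,1,1,0,0,1,1,0,0,0,0,0,0,0,2,1]
Step 7: insert jr at [5, 7, 9] -> counters=[2,0,0,0,0,1,1,2,0,1,0,0,1,1,1,0,0,1,0,1,0,0,1,1,0,0,1,1,0,0,1,1,0,0,0,0,0,0,0,2,1]
Step 8: delete wqg at [19, 27, 39] -> counters=[2,0,0,0,0,1,1,2,0,1,0,0,1,1,1,0,0,1,0,0,0,0,1,1,0,0,1,0,0,0,1,1,0,0,0,0,0,0,0,1,1]
Step 9: insert n at [14, 17, 30] -> counters=[2,0,0,0,0,1,1,2,0,1,0,0,1,1,2,0,0,2,0,0,0,0,1,1,0,0,1,0,0,0,2,1,0,0,0,0,0,0,0,1,1]
Step 10: insert mn at [0, 6, 13] -> counters=[3,0,0,0,0,1,2,2,0,1,0,0,1,2,2,0,0,2,0,0,0,0,1,1,0,0,1,0,0,0,2,1,0,0,0,0,0,0,0,1,1]
Step 11: delete ym at [0, 7, 40] -> counters=[2,0,0,0,0,1,2,1,0,1,0,0,1,2,2,0,0,2,0,0,0,0,1,1,0,0,1,0,0,0,2,1,0,0,0,0,0,0,0,1,0]
Step 12: delete o at [22, 26, 39] -> counters=[2,0,0,0,0,1,2,1,0,1,0,0,1,2,2,0,0,2,0,0,0,0,0,1,0,0,0,0,0,0,2,1,0,0,0,0,0,0,0,0,0]
Step 13: insert mn at [0, 6, 13] -> counters=[3,0,0,0,0,1,3,1,0,1,0,0,1,3,2,0,0,2,0,0,0,0,0,1,0,0,0,0,0,0,2,1,0,0,0,0,0,0,0,0,0]
Final counters=[3,0,0,0,0,1,3,1,0,1,0,0,1,3,2,0,0,2,0,0,0,0,0,1,0,0,0,0,0,0,2,1,0,0,0,0,0,0,0,0,0] -> counters[39]=0

Answer: 0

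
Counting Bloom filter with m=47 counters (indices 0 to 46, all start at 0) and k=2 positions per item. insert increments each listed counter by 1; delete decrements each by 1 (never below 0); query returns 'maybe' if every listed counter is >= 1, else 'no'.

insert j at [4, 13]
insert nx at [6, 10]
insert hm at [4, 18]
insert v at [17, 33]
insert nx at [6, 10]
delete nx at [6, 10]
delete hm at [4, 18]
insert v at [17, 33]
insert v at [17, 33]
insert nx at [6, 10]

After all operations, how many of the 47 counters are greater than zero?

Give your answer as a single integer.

Step 1: insert j at [4, 13] -> counters=[0,0,0,0,1,0,0,0,0,0,0,0,0,1,0,0,0,0,0,0,0,0,0,0,0,0,0,0,0,0,0,0,0,0,0,0,0,0,0,0,0,0,0,0,0,0,0]
Step 2: insert nx at [6, 10] -> counters=[0,0,0,0,1,0,1,0,0,0,1,0,0,1,0,0,0,0,0,0,0,0,0,0,0,0,0,0,0,0,0,0,0,0,0,0,0,0,0,0,0,0,0,0,0,0,0]
Step 3: insert hm at [4, 18] -> counters=[0,0,0,0,2,0,1,0,0,0,1,0,0,1,0,0,0,0,1,0,0,0,0,0,0,0,0,0,0,0,0,0,0,0,0,0,0,0,0,0,0,0,0,0,0,0,0]
Step 4: insert v at [17, 33] -> counters=[0,0,0,0,2,0,1,0,0,0,1,0,0,1,0,0,0,1,1,0,0,0,0,0,0,0,0,0,0,0,0,0,0,1,0,0,0,0,0,0,0,0,0,0,0,0,0]
Step 5: insert nx at [6, 10] -> counters=[0,0,0,0,2,0,2,0,0,0,2,0,0,1,0,0,0,1,1,0,0,0,0,0,0,0,0,0,0,0,0,0,0,1,0,0,0,0,0,0,0,0,0,0,0,0,0]
Step 6: delete nx at [6, 10] -> counters=[0,0,0,0,2,0,1,0,0,0,1,0,0,1,0,0,0,1,1,0,0,0,0,0,0,0,0,0,0,0,0,0,0,1,0,0,0,0,0,0,0,0,0,0,0,0,0]
Step 7: delete hm at [4, 18] -> counters=[0,0,0,0,1,0,1,0,0,0,1,0,0,1,0,0,0,1,0,0,0,0,0,0,0,0,0,0,0,0,0,0,0,1,0,0,0,0,0,0,0,0,0,0,0,0,0]
Step 8: insert v at [17, 33] -> counters=[0,0,0,0,1,0,1,0,0,0,1,0,0,1,0,0,0,2,0,0,0,0,0,0,0,0,0,0,0,0,0,0,0,2,0,0,0,0,0,0,0,0,0,0,0,0,0]
Step 9: insert v at [17, 33] -> counters=[0,0,0,0,1,0,1,0,0,0,1,0,0,1,0,0,0,3,0,0,0,0,0,0,0,0,0,0,0,0,0,0,0,3,0,0,0,0,0,0,0,0,0,0,0,0,0]
Step 10: insert nx at [6, 10] -> counters=[0,0,0,0,1,0,2,0,0,0,2,0,0,1,0,0,0,3,0,0,0,0,0,0,0,0,0,0,0,0,0,0,0,3,0,0,0,0,0,0,0,0,0,0,0,0,0]
Final counters=[0,0,0,0,1,0,2,0,0,0,2,0,0,1,0,0,0,3,0,0,0,0,0,0,0,0,0,0,0,0,0,0,0,3,0,0,0,0,0,0,0,0,0,0,0,0,0] -> 6 nonzero

Answer: 6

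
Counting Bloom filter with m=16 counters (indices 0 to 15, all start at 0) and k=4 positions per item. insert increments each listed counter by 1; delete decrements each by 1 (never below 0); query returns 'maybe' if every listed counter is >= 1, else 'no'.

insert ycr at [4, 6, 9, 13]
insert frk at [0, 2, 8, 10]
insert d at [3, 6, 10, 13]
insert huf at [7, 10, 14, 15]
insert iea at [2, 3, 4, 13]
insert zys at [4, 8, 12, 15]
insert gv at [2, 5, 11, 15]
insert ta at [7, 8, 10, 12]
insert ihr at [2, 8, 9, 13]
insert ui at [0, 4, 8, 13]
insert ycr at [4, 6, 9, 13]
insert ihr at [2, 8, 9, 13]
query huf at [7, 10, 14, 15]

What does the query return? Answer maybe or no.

Answer: maybe

Derivation:
Step 1: insert ycr at [4, 6, 9, 13] -> counters=[0,0,0,0,1,0,1,0,0,1,0,0,0,1,0,0]
Step 2: insert frk at [0, 2, 8, 10] -> counters=[1,0,1,0,1,0,1,0,1,1,1,0,0,1,0,0]
Step 3: insert d at [3, 6, 10, 13] -> counters=[1,0,1,1,1,0,2,0,1,1,2,0,0,2,0,0]
Step 4: insert huf at [7, 10, 14, 15] -> counters=[1,0,1,1,1,0,2,1,1,1,3,0,0,2,1,1]
Step 5: insert iea at [2, 3, 4, 13] -> counters=[1,0,2,2,2,0,2,1,1,1,3,0,0,3,1,1]
Step 6: insert zys at [4, 8, 12, 15] -> counters=[1,0,2,2,3,0,2,1,2,1,3,0,1,3,1,2]
Step 7: insert gv at [2, 5, 11, 15] -> counters=[1,0,3,2,3,1,2,1,2,1,3,1,1,3,1,3]
Step 8: insert ta at [7, 8, 10, 12] -> counters=[1,0,3,2,3,1,2,2,3,1,4,1,2,3,1,3]
Step 9: insert ihr at [2, 8, 9, 13] -> counters=[1,0,4,2,3,1,2,2,4,2,4,1,2,4,1,3]
Step 10: insert ui at [0, 4, 8, 13] -> counters=[2,0,4,2,4,1,2,2,5,2,4,1,2,5,1,3]
Step 11: insert ycr at [4, 6, 9, 13] -> counters=[2,0,4,2,5,1,3,2,5,3,4,1,2,6,1,3]
Step 12: insert ihr at [2, 8, 9, 13] -> counters=[2,0,5,2,5,1,3,2,6,4,4,1,2,7,1,3]
Query huf: check counters[7]=2 counters[10]=4 counters[14]=1 counters[15]=3 -> maybe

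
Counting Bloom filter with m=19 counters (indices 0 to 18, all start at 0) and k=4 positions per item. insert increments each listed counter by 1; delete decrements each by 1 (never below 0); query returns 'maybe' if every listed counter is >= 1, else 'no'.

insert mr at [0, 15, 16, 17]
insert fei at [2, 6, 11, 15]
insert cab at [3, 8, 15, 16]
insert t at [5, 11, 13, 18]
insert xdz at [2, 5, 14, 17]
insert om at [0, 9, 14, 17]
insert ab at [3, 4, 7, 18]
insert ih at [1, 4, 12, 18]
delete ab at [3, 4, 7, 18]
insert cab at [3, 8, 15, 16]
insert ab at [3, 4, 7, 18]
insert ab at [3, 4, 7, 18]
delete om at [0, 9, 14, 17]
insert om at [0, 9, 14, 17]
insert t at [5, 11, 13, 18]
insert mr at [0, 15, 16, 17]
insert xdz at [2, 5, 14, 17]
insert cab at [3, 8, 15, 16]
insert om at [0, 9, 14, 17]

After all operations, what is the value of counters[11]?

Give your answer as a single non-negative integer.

Answer: 3

Derivation:
Step 1: insert mr at [0, 15, 16, 17] -> counters=[1,0,0,0,0,0,0,0,0,0,0,0,0,0,0,1,1,1,0]
Step 2: insert fei at [2, 6, 11, 15] -> counters=[1,0,1,0,0,0,1,0,0,0,0,1,0,0,0,2,1,1,0]
Step 3: insert cab at [3, 8, 15, 16] -> counters=[1,0,1,1,0,0,1,0,1,0,0,1,0,0,0,3,2,1,0]
Step 4: insert t at [5, 11, 13, 18] -> counters=[1,0,1,1,0,1,1,0,1,0,0,2,0,1,0,3,2,1,1]
Step 5: insert xdz at [2, 5, 14, 17] -> counters=[1,0,2,1,0,2,1,0,1,0,0,2,0,1,1,3,2,2,1]
Step 6: insert om at [0, 9, 14, 17] -> counters=[2,0,2,1,0,2,1,0,1,1,0,2,0,1,2,3,2,3,1]
Step 7: insert ab at [3, 4, 7, 18] -> counters=[2,0,2,2,1,2,1,1,1,1,0,2,0,1,2,3,2,3,2]
Step 8: insert ih at [1, 4, 12, 18] -> counters=[2,1,2,2,2,2,1,1,1,1,0,2,1,1,2,3,2,3,3]
Step 9: delete ab at [3, 4, 7, 18] -> counters=[2,1,2,1,1,2,1,0,1,1,0,2,1,1,2,3,2,3,2]
Step 10: insert cab at [3, 8, 15, 16] -> counters=[2,1,2,2,1,2,1,0,2,1,0,2,1,1,2,4,3,3,2]
Step 11: insert ab at [3, 4, 7, 18] -> counters=[2,1,2,3,2,2,1,1,2,1,0,2,1,1,2,4,3,3,3]
Step 12: insert ab at [3, 4, 7, 18] -> counters=[2,1,2,4,3,2,1,2,2,1,0,2,1,1,2,4,3,3,4]
Step 13: delete om at [0, 9, 14, 17] -> counters=[1,1,2,4,3,2,1,2,2,0,0,2,1,1,1,4,3,2,4]
Step 14: insert om at [0, 9, 14, 17] -> counters=[2,1,2,4,3,2,1,2,2,1,0,2,1,1,2,4,3,3,4]
Step 15: insert t at [5, 11, 13, 18] -> counters=[2,1,2,4,3,3,1,2,2,1,0,3,1,2,2,4,3,3,5]
Step 16: insert mr at [0, 15, 16, 17] -> counters=[3,1,2,4,3,3,1,2,2,1,0,3,1,2,2,5,4,4,5]
Step 17: insert xdz at [2, 5, 14, 17] -> counters=[3,1,3,4,3,4,1,2,2,1,0,3,1,2,3,5,4,5,5]
Step 18: insert cab at [3, 8, 15, 16] -> counters=[3,1,3,5,3,4,1,2,3,1,0,3,1,2,3,6,5,5,5]
Step 19: insert om at [0, 9, 14, 17] -> counters=[4,1,3,5,3,4,1,2,3,2,0,3,1,2,4,6,5,6,5]
Final counters=[4,1,3,5,3,4,1,2,3,2,0,3,1,2,4,6,5,6,5] -> counters[11]=3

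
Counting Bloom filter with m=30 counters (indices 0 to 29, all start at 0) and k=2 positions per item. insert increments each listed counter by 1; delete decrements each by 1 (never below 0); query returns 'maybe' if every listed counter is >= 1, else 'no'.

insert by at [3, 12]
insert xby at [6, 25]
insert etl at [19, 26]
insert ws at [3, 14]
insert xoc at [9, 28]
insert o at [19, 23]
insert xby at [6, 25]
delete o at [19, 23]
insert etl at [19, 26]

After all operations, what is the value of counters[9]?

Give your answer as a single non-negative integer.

Step 1: insert by at [3, 12] -> counters=[0,0,0,1,0,0,0,0,0,0,0,0,1,0,0,0,0,0,0,0,0,0,0,0,0,0,0,0,0,0]
Step 2: insert xby at [6, 25] -> counters=[0,0,0,1,0,0,1,0,0,0,0,0,1,0,0,0,0,0,0,0,0,0,0,0,0,1,0,0,0,0]
Step 3: insert etl at [19, 26] -> counters=[0,0,0,1,0,0,1,0,0,0,0,0,1,0,0,0,0,0,0,1,0,0,0,0,0,1,1,0,0,0]
Step 4: insert ws at [3, 14] -> counters=[0,0,0,2,0,0,1,0,0,0,0,0,1,0,1,0,0,0,0,1,0,0,0,0,0,1,1,0,0,0]
Step 5: insert xoc at [9, 28] -> counters=[0,0,0,2,0,0,1,0,0,1,0,0,1,0,1,0,0,0,0,1,0,0,0,0,0,1,1,0,1,0]
Step 6: insert o at [19, 23] -> counters=[0,0,0,2,0,0,1,0,0,1,0,0,1,0,1,0,0,0,0,2,0,0,0,1,0,1,1,0,1,0]
Step 7: insert xby at [6, 25] -> counters=[0,0,0,2,0,0,2,0,0,1,0,0,1,0,1,0,0,0,0,2,0,0,0,1,0,2,1,0,1,0]
Step 8: delete o at [19, 23] -> counters=[0,0,0,2,0,0,2,0,0,1,0,0,1,0,1,0,0,0,0,1,0,0,0,0,0,2,1,0,1,0]
Step 9: insert etl at [19, 26] -> counters=[0,0,0,2,0,0,2,0,0,1,0,0,1,0,1,0,0,0,0,2,0,0,0,0,0,2,2,0,1,0]
Final counters=[0,0,0,2,0,0,2,0,0,1,0,0,1,0,1,0,0,0,0,2,0,0,0,0,0,2,2,0,1,0] -> counters[9]=1

Answer: 1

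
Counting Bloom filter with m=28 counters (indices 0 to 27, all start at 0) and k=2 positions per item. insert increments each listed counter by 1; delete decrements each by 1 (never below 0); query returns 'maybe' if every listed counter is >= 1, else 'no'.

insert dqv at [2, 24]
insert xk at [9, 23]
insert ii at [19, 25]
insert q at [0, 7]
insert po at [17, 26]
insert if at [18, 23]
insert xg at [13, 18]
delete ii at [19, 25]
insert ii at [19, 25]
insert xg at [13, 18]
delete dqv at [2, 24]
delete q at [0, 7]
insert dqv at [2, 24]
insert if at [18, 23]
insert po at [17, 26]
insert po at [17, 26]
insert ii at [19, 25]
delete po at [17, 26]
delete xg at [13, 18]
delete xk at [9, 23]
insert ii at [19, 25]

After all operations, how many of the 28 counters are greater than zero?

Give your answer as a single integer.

Step 1: insert dqv at [2, 24] -> counters=[0,0,1,0,0,0,0,0,0,0,0,0,0,0,0,0,0,0,0,0,0,0,0,0,1,0,0,0]
Step 2: insert xk at [9, 23] -> counters=[0,0,1,0,0,0,0,0,0,1,0,0,0,0,0,0,0,0,0,0,0,0,0,1,1,0,0,0]
Step 3: insert ii at [19, 25] -> counters=[0,0,1,0,0,0,0,0,0,1,0,0,0,0,0,0,0,0,0,1,0,0,0,1,1,1,0,0]
Step 4: insert q at [0, 7] -> counters=[1,0,1,0,0,0,0,1,0,1,0,0,0,0,0,0,0,0,0,1,0,0,0,1,1,1,0,0]
Step 5: insert po at [17, 26] -> counters=[1,0,1,0,0,0,0,1,0,1,0,0,0,0,0,0,0,1,0,1,0,0,0,1,1,1,1,0]
Step 6: insert if at [18, 23] -> counters=[1,0,1,0,0,0,0,1,0,1,0,0,0,0,0,0,0,1,1,1,0,0,0,2,1,1,1,0]
Step 7: insert xg at [13, 18] -> counters=[1,0,1,0,0,0,0,1,0,1,0,0,0,1,0,0,0,1,2,1,0,0,0,2,1,1,1,0]
Step 8: delete ii at [19, 25] -> counters=[1,0,1,0,0,0,0,1,0,1,0,0,0,1,0,0,0,1,2,0,0,0,0,2,1,0,1,0]
Step 9: insert ii at [19, 25] -> counters=[1,0,1,0,0,0,0,1,0,1,0,0,0,1,0,0,0,1,2,1,0,0,0,2,1,1,1,0]
Step 10: insert xg at [13, 18] -> counters=[1,0,1,0,0,0,0,1,0,1,0,0,0,2,0,0,0,1,3,1,0,0,0,2,1,1,1,0]
Step 11: delete dqv at [2, 24] -> counters=[1,0,0,0,0,0,0,1,0,1,0,0,0,2,0,0,0,1,3,1,0,0,0,2,0,1,1,0]
Step 12: delete q at [0, 7] -> counters=[0,0,0,0,0,0,0,0,0,1,0,0,0,2,0,0,0,1,3,1,0,0,0,2,0,1,1,0]
Step 13: insert dqv at [2, 24] -> counters=[0,0,1,0,0,0,0,0,0,1,0,0,0,2,0,0,0,1,3,1,0,0,0,2,1,1,1,0]
Step 14: insert if at [18, 23] -> counters=[0,0,1,0,0,0,0,0,0,1,0,0,0,2,0,0,0,1,4,1,0,0,0,3,1,1,1,0]
Step 15: insert po at [17, 26] -> counters=[0,0,1,0,0,0,0,0,0,1,0,0,0,2,0,0,0,2,4,1,0,0,0,3,1,1,2,0]
Step 16: insert po at [17, 26] -> counters=[0,0,1,0,0,0,0,0,0,1,0,0,0,2,0,0,0,3,4,1,0,0,0,3,1,1,3,0]
Step 17: insert ii at [19, 25] -> counters=[0,0,1,0,0,0,0,0,0,1,0,0,0,2,0,0,0,3,4,2,0,0,0,3,1,2,3,0]
Step 18: delete po at [17, 26] -> counters=[0,0,1,0,0,0,0,0,0,1,0,0,0,2,0,0,0,2,4,2,0,0,0,3,1,2,2,0]
Step 19: delete xg at [13, 18] -> counters=[0,0,1,0,0,0,0,0,0,1,0,0,0,1,0,0,0,2,3,2,0,0,0,3,1,2,2,0]
Step 20: delete xk at [9, 23] -> counters=[0,0,1,0,0,0,0,0,0,0,0,0,0,1,0,0,0,2,3,2,0,0,0,2,1,2,2,0]
Step 21: insert ii at [19, 25] -> counters=[0,0,1,0,0,0,0,0,0,0,0,0,0,1,0,0,0,2,3,3,0,0,0,2,1,3,2,0]
Final counters=[0,0,1,0,0,0,0,0,0,0,0,0,0,1,0,0,0,2,3,3,0,0,0,2,1,3,2,0] -> 9 nonzero

Answer: 9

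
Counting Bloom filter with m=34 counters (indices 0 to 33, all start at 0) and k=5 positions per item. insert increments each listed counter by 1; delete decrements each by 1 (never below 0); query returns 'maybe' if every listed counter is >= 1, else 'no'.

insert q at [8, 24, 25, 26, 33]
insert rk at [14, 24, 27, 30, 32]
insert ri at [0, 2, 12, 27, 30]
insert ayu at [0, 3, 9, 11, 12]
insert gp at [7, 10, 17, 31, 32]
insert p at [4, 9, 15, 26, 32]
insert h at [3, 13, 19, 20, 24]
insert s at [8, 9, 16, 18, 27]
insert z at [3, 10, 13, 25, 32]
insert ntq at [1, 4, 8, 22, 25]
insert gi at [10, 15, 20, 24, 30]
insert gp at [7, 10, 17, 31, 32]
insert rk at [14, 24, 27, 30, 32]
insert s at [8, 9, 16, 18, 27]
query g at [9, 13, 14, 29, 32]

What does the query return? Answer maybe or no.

Step 1: insert q at [8, 24, 25, 26, 33] -> counters=[0,0,0,0,0,0,0,0,1,0,0,0,0,0,0,0,0,0,0,0,0,0,0,0,1,1,1,0,0,0,0,0,0,1]
Step 2: insert rk at [14, 24, 27, 30, 32] -> counters=[0,0,0,0,0,0,0,0,1,0,0,0,0,0,1,0,0,0,0,0,0,0,0,0,2,1,1,1,0,0,1,0,1,1]
Step 3: insert ri at [0, 2, 12, 27, 30] -> counters=[1,0,1,0,0,0,0,0,1,0,0,0,1,0,1,0,0,0,0,0,0,0,0,0,2,1,1,2,0,0,2,0,1,1]
Step 4: insert ayu at [0, 3, 9, 11, 12] -> counters=[2,0,1,1,0,0,0,0,1,1,0,1,2,0,1,0,0,0,0,0,0,0,0,0,2,1,1,2,0,0,2,0,1,1]
Step 5: insert gp at [7, 10, 17, 31, 32] -> counters=[2,0,1,1,0,0,0,1,1,1,1,1,2,0,1,0,0,1,0,0,0,0,0,0,2,1,1,2,0,0,2,1,2,1]
Step 6: insert p at [4, 9, 15, 26, 32] -> counters=[2,0,1,1,1,0,0,1,1,2,1,1,2,0,1,1,0,1,0,0,0,0,0,0,2,1,2,2,0,0,2,1,3,1]
Step 7: insert h at [3, 13, 19, 20, 24] -> counters=[2,0,1,2,1,0,0,1,1,2,1,1,2,1,1,1,0,1,0,1,1,0,0,0,3,1,2,2,0,0,2,1,3,1]
Step 8: insert s at [8, 9, 16, 18, 27] -> counters=[2,0,1,2,1,0,0,1,2,3,1,1,2,1,1,1,1,1,1,1,1,0,0,0,3,1,2,3,0,0,2,1,3,1]
Step 9: insert z at [3, 10, 13, 25, 32] -> counters=[2,0,1,3,1,0,0,1,2,3,2,1,2,2,1,1,1,1,1,1,1,0,0,0,3,2,2,3,0,0,2,1,4,1]
Step 10: insert ntq at [1, 4, 8, 22, 25] -> counters=[2,1,1,3,2,0,0,1,3,3,2,1,2,2,1,1,1,1,1,1,1,0,1,0,3,3,2,3,0,0,2,1,4,1]
Step 11: insert gi at [10, 15, 20, 24, 30] -> counters=[2,1,1,3,2,0,0,1,3,3,3,1,2,2,1,2,1,1,1,1,2,0,1,0,4,3,2,3,0,0,3,1,4,1]
Step 12: insert gp at [7, 10, 17, 31, 32] -> counters=[2,1,1,3,2,0,0,2,3,3,4,1,2,2,1,2,1,2,1,1,2,0,1,0,4,3,2,3,0,0,3,2,5,1]
Step 13: insert rk at [14, 24, 27, 30, 32] -> counters=[2,1,1,3,2,0,0,2,3,3,4,1,2,2,2,2,1,2,1,1,2,0,1,0,5,3,2,4,0,0,4,2,6,1]
Step 14: insert s at [8, 9, 16, 18, 27] -> counters=[2,1,1,3,2,0,0,2,4,4,4,1,2,2,2,2,2,2,2,1,2,0,1,0,5,3,2,5,0,0,4,2,6,1]
Query g: check counters[9]=4 counters[13]=2 counters[14]=2 counters[29]=0 counters[32]=6 -> no

Answer: no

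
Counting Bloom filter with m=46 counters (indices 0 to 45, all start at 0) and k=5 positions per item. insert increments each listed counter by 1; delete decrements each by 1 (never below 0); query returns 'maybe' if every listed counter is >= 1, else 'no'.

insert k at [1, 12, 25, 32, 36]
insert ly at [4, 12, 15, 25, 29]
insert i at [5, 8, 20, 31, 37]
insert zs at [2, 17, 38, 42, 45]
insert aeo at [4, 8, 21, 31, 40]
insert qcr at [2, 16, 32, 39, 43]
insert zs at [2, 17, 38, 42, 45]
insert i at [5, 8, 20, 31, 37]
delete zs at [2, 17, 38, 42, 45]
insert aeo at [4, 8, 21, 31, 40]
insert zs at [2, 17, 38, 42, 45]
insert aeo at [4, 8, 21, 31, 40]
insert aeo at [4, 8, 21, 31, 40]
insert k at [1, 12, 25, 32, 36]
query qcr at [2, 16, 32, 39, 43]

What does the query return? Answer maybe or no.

Answer: maybe

Derivation:
Step 1: insert k at [1, 12, 25, 32, 36] -> counters=[0,1,0,0,0,0,0,0,0,0,0,0,1,0,0,0,0,0,0,0,0,0,0,0,0,1,0,0,0,0,0,0,1,0,0,0,1,0,0,0,0,0,0,0,0,0]
Step 2: insert ly at [4, 12, 15, 25, 29] -> counters=[0,1,0,0,1,0,0,0,0,0,0,0,2,0,0,1,0,0,0,0,0,0,0,0,0,2,0,0,0,1,0,0,1,0,0,0,1,0,0,0,0,0,0,0,0,0]
Step 3: insert i at [5, 8, 20, 31, 37] -> counters=[0,1,0,0,1,1,0,0,1,0,0,0,2,0,0,1,0,0,0,0,1,0,0,0,0,2,0,0,0,1,0,1,1,0,0,0,1,1,0,0,0,0,0,0,0,0]
Step 4: insert zs at [2, 17, 38, 42, 45] -> counters=[0,1,1,0,1,1,0,0,1,0,0,0,2,0,0,1,0,1,0,0,1,0,0,0,0,2,0,0,0,1,0,1,1,0,0,0,1,1,1,0,0,0,1,0,0,1]
Step 5: insert aeo at [4, 8, 21, 31, 40] -> counters=[0,1,1,0,2,1,0,0,2,0,0,0,2,0,0,1,0,1,0,0,1,1,0,0,0,2,0,0,0,1,0,2,1,0,0,0,1,1,1,0,1,0,1,0,0,1]
Step 6: insert qcr at [2, 16, 32, 39, 43] -> counters=[0,1,2,0,2,1,0,0,2,0,0,0,2,0,0,1,1,1,0,0,1,1,0,0,0,2,0,0,0,1,0,2,2,0,0,0,1,1,1,1,1,0,1,1,0,1]
Step 7: insert zs at [2, 17, 38, 42, 45] -> counters=[0,1,3,0,2,1,0,0,2,0,0,0,2,0,0,1,1,2,0,0,1,1,0,0,0,2,0,0,0,1,0,2,2,0,0,0,1,1,2,1,1,0,2,1,0,2]
Step 8: insert i at [5, 8, 20, 31, 37] -> counters=[0,1,3,0,2,2,0,0,3,0,0,0,2,0,0,1,1,2,0,0,2,1,0,0,0,2,0,0,0,1,0,3,2,0,0,0,1,2,2,1,1,0,2,1,0,2]
Step 9: delete zs at [2, 17, 38, 42, 45] -> counters=[0,1,2,0,2,2,0,0,3,0,0,0,2,0,0,1,1,1,0,0,2,1,0,0,0,2,0,0,0,1,0,3,2,0,0,0,1,2,1,1,1,0,1,1,0,1]
Step 10: insert aeo at [4, 8, 21, 31, 40] -> counters=[0,1,2,0,3,2,0,0,4,0,0,0,2,0,0,1,1,1,0,0,2,2,0,0,0,2,0,0,0,1,0,4,2,0,0,0,1,2,1,1,2,0,1,1,0,1]
Step 11: insert zs at [2, 17, 38, 42, 45] -> counters=[0,1,3,0,3,2,0,0,4,0,0,0,2,0,0,1,1,2,0,0,2,2,0,0,0,2,0,0,0,1,0,4,2,0,0,0,1,2,2,1,2,0,2,1,0,2]
Step 12: insert aeo at [4, 8, 21, 31, 40] -> counters=[0,1,3,0,4,2,0,0,5,0,0,0,2,0,0,1,1,2,0,0,2,3,0,0,0,2,0,0,0,1,0,5,2,0,0,0,1,2,2,1,3,0,2,1,0,2]
Step 13: insert aeo at [4, 8, 21, 31, 40] -> counters=[0,1,3,0,5,2,0,0,6,0,0,0,2,0,0,1,1,2,0,0,2,4,0,0,0,2,0,0,0,1,0,6,2,0,0,0,1,2,2,1,4,0,2,1,0,2]
Step 14: insert k at [1, 12, 25, 32, 36] -> counters=[0,2,3,0,5,2,0,0,6,0,0,0,3,0,0,1,1,2,0,0,2,4,0,0,0,3,0,0,0,1,0,6,3,0,0,0,2,2,2,1,4,0,2,1,0,2]
Query qcr: check counters[2]=3 counters[16]=1 counters[32]=3 counters[39]=1 counters[43]=1 -> maybe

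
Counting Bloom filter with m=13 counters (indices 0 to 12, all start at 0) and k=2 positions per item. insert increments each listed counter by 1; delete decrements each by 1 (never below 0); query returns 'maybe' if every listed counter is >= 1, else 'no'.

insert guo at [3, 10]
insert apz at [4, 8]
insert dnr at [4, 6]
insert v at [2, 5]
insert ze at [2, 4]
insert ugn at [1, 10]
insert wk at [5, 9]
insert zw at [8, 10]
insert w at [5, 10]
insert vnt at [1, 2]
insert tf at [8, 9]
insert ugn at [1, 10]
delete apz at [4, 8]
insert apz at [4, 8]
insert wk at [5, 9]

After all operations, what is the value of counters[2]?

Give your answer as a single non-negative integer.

Step 1: insert guo at [3, 10] -> counters=[0,0,0,1,0,0,0,0,0,0,1,0,0]
Step 2: insert apz at [4, 8] -> counters=[0,0,0,1,1,0,0,0,1,0,1,0,0]
Step 3: insert dnr at [4, 6] -> counters=[0,0,0,1,2,0,1,0,1,0,1,0,0]
Step 4: insert v at [2, 5] -> counters=[0,0,1,1,2,1,1,0,1,0,1,0,0]
Step 5: insert ze at [2, 4] -> counters=[0,0,2,1,3,1,1,0,1,0,1,0,0]
Step 6: insert ugn at [1, 10] -> counters=[0,1,2,1,3,1,1,0,1,0,2,0,0]
Step 7: insert wk at [5, 9] -> counters=[0,1,2,1,3,2,1,0,1,1,2,0,0]
Step 8: insert zw at [8, 10] -> counters=[0,1,2,1,3,2,1,0,2,1,3,0,0]
Step 9: insert w at [5, 10] -> counters=[0,1,2,1,3,3,1,0,2,1,4,0,0]
Step 10: insert vnt at [1, 2] -> counters=[0,2,3,1,3,3,1,0,2,1,4,0,0]
Step 11: insert tf at [8, 9] -> counters=[0,2,3,1,3,3,1,0,3,2,4,0,0]
Step 12: insert ugn at [1, 10] -> counters=[0,3,3,1,3,3,1,0,3,2,5,0,0]
Step 13: delete apz at [4, 8] -> counters=[0,3,3,1,2,3,1,0,2,2,5,0,0]
Step 14: insert apz at [4, 8] -> counters=[0,3,3,1,3,3,1,0,3,2,5,0,0]
Step 15: insert wk at [5, 9] -> counters=[0,3,3,1,3,4,1,0,3,3,5,0,0]
Final counters=[0,3,3,1,3,4,1,0,3,3,5,0,0] -> counters[2]=3

Answer: 3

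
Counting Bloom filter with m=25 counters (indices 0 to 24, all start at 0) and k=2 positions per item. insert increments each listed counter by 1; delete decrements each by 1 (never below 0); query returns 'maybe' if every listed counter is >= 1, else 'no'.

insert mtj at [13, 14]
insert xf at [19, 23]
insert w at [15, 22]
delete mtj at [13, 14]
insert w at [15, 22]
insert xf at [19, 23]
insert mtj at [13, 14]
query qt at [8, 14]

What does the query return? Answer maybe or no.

Answer: no

Derivation:
Step 1: insert mtj at [13, 14] -> counters=[0,0,0,0,0,0,0,0,0,0,0,0,0,1,1,0,0,0,0,0,0,0,0,0,0]
Step 2: insert xf at [19, 23] -> counters=[0,0,0,0,0,0,0,0,0,0,0,0,0,1,1,0,0,0,0,1,0,0,0,1,0]
Step 3: insert w at [15, 22] -> counters=[0,0,0,0,0,0,0,0,0,0,0,0,0,1,1,1,0,0,0,1,0,0,1,1,0]
Step 4: delete mtj at [13, 14] -> counters=[0,0,0,0,0,0,0,0,0,0,0,0,0,0,0,1,0,0,0,1,0,0,1,1,0]
Step 5: insert w at [15, 22] -> counters=[0,0,0,0,0,0,0,0,0,0,0,0,0,0,0,2,0,0,0,1,0,0,2,1,0]
Step 6: insert xf at [19, 23] -> counters=[0,0,0,0,0,0,0,0,0,0,0,0,0,0,0,2,0,0,0,2,0,0,2,2,0]
Step 7: insert mtj at [13, 14] -> counters=[0,0,0,0,0,0,0,0,0,0,0,0,0,1,1,2,0,0,0,2,0,0,2,2,0]
Query qt: check counters[8]=0 counters[14]=1 -> no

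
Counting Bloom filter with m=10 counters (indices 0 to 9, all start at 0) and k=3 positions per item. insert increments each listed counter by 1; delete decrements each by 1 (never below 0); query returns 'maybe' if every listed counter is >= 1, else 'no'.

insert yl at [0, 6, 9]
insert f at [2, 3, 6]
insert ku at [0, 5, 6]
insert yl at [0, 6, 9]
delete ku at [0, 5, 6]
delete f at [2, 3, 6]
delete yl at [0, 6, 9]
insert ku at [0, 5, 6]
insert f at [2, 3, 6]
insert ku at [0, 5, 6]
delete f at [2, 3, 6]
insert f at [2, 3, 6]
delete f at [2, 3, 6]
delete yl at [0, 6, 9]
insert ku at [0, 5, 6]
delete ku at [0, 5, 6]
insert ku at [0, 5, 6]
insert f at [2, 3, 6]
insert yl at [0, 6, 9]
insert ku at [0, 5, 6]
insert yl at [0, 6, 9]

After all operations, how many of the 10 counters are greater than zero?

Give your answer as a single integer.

Answer: 6

Derivation:
Step 1: insert yl at [0, 6, 9] -> counters=[1,0,0,0,0,0,1,0,0,1]
Step 2: insert f at [2, 3, 6] -> counters=[1,0,1,1,0,0,2,0,0,1]
Step 3: insert ku at [0, 5, 6] -> counters=[2,0,1,1,0,1,3,0,0,1]
Step 4: insert yl at [0, 6, 9] -> counters=[3,0,1,1,0,1,4,0,0,2]
Step 5: delete ku at [0, 5, 6] -> counters=[2,0,1,1,0,0,3,0,0,2]
Step 6: delete f at [2, 3, 6] -> counters=[2,0,0,0,0,0,2,0,0,2]
Step 7: delete yl at [0, 6, 9] -> counters=[1,0,0,0,0,0,1,0,0,1]
Step 8: insert ku at [0, 5, 6] -> counters=[2,0,0,0,0,1,2,0,0,1]
Step 9: insert f at [2, 3, 6] -> counters=[2,0,1,1,0,1,3,0,0,1]
Step 10: insert ku at [0, 5, 6] -> counters=[3,0,1,1,0,2,4,0,0,1]
Step 11: delete f at [2, 3, 6] -> counters=[3,0,0,0,0,2,3,0,0,1]
Step 12: insert f at [2, 3, 6] -> counters=[3,0,1,1,0,2,4,0,0,1]
Step 13: delete f at [2, 3, 6] -> counters=[3,0,0,0,0,2,3,0,0,1]
Step 14: delete yl at [0, 6, 9] -> counters=[2,0,0,0,0,2,2,0,0,0]
Step 15: insert ku at [0, 5, 6] -> counters=[3,0,0,0,0,3,3,0,0,0]
Step 16: delete ku at [0, 5, 6] -> counters=[2,0,0,0,0,2,2,0,0,0]
Step 17: insert ku at [0, 5, 6] -> counters=[3,0,0,0,0,3,3,0,0,0]
Step 18: insert f at [2, 3, 6] -> counters=[3,0,1,1,0,3,4,0,0,0]
Step 19: insert yl at [0, 6, 9] -> counters=[4,0,1,1,0,3,5,0,0,1]
Step 20: insert ku at [0, 5, 6] -> counters=[5,0,1,1,0,4,6,0,0,1]
Step 21: insert yl at [0, 6, 9] -> counters=[6,0,1,1,0,4,7,0,0,2]
Final counters=[6,0,1,1,0,4,7,0,0,2] -> 6 nonzero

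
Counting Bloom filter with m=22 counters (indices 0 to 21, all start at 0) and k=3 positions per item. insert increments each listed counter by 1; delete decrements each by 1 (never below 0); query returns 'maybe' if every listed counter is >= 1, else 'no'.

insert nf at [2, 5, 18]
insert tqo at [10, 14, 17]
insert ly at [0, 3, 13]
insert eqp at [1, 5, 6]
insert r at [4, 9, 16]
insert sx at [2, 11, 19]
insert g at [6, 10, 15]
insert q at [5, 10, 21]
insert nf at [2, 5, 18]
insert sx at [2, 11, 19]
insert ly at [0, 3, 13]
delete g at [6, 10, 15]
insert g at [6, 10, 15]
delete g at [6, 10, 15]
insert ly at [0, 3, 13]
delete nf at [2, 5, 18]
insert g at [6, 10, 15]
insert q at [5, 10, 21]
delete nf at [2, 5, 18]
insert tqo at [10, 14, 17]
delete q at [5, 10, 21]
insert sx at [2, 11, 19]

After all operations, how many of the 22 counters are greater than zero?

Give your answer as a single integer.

Answer: 17

Derivation:
Step 1: insert nf at [2, 5, 18] -> counters=[0,0,1,0,0,1,0,0,0,0,0,0,0,0,0,0,0,0,1,0,0,0]
Step 2: insert tqo at [10, 14, 17] -> counters=[0,0,1,0,0,1,0,0,0,0,1,0,0,0,1,0,0,1,1,0,0,0]
Step 3: insert ly at [0, 3, 13] -> counters=[1,0,1,1,0,1,0,0,0,0,1,0,0,1,1,0,0,1,1,0,0,0]
Step 4: insert eqp at [1, 5, 6] -> counters=[1,1,1,1,0,2,1,0,0,0,1,0,0,1,1,0,0,1,1,0,0,0]
Step 5: insert r at [4, 9, 16] -> counters=[1,1,1,1,1,2,1,0,0,1,1,0,0,1,1,0,1,1,1,0,0,0]
Step 6: insert sx at [2, 11, 19] -> counters=[1,1,2,1,1,2,1,0,0,1,1,1,0,1,1,0,1,1,1,1,0,0]
Step 7: insert g at [6, 10, 15] -> counters=[1,1,2,1,1,2,2,0,0,1,2,1,0,1,1,1,1,1,1,1,0,0]
Step 8: insert q at [5, 10, 21] -> counters=[1,1,2,1,1,3,2,0,0,1,3,1,0,1,1,1,1,1,1,1,0,1]
Step 9: insert nf at [2, 5, 18] -> counters=[1,1,3,1,1,4,2,0,0,1,3,1,0,1,1,1,1,1,2,1,0,1]
Step 10: insert sx at [2, 11, 19] -> counters=[1,1,4,1,1,4,2,0,0,1,3,2,0,1,1,1,1,1,2,2,0,1]
Step 11: insert ly at [0, 3, 13] -> counters=[2,1,4,2,1,4,2,0,0,1,3,2,0,2,1,1,1,1,2,2,0,1]
Step 12: delete g at [6, 10, 15] -> counters=[2,1,4,2,1,4,1,0,0,1,2,2,0,2,1,0,1,1,2,2,0,1]
Step 13: insert g at [6, 10, 15] -> counters=[2,1,4,2,1,4,2,0,0,1,3,2,0,2,1,1,1,1,2,2,0,1]
Step 14: delete g at [6, 10, 15] -> counters=[2,1,4,2,1,4,1,0,0,1,2,2,0,2,1,0,1,1,2,2,0,1]
Step 15: insert ly at [0, 3, 13] -> counters=[3,1,4,3,1,4,1,0,0,1,2,2,0,3,1,0,1,1,2,2,0,1]
Step 16: delete nf at [2, 5, 18] -> counters=[3,1,3,3,1,3,1,0,0,1,2,2,0,3,1,0,1,1,1,2,0,1]
Step 17: insert g at [6, 10, 15] -> counters=[3,1,3,3,1,3,2,0,0,1,3,2,0,3,1,1,1,1,1,2,0,1]
Step 18: insert q at [5, 10, 21] -> counters=[3,1,3,3,1,4,2,0,0,1,4,2,0,3,1,1,1,1,1,2,0,2]
Step 19: delete nf at [2, 5, 18] -> counters=[3,1,2,3,1,3,2,0,0,1,4,2,0,3,1,1,1,1,0,2,0,2]
Step 20: insert tqo at [10, 14, 17] -> counters=[3,1,2,3,1,3,2,0,0,1,5,2,0,3,2,1,1,2,0,2,0,2]
Step 21: delete q at [5, 10, 21] -> counters=[3,1,2,3,1,2,2,0,0,1,4,2,0,3,2,1,1,2,0,2,0,1]
Step 22: insert sx at [2, 11, 19] -> counters=[3,1,3,3,1,2,2,0,0,1,4,3,0,3,2,1,1,2,0,3,0,1]
Final counters=[3,1,3,3,1,2,2,0,0,1,4,3,0,3,2,1,1,2,0,3,0,1] -> 17 nonzero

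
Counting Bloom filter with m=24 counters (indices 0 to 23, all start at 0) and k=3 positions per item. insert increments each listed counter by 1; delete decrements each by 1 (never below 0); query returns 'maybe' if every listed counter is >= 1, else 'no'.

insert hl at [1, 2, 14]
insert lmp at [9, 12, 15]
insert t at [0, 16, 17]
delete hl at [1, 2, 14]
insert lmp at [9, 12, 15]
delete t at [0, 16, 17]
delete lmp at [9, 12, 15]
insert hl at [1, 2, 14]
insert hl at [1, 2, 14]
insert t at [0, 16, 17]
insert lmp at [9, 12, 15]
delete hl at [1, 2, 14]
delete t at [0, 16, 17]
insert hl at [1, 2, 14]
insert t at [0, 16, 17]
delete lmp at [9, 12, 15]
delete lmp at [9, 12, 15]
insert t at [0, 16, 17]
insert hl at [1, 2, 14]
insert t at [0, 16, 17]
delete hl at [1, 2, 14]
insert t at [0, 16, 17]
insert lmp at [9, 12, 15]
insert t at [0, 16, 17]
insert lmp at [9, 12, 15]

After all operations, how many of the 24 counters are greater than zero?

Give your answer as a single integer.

Answer: 9

Derivation:
Step 1: insert hl at [1, 2, 14] -> counters=[0,1,1,0,0,0,0,0,0,0,0,0,0,0,1,0,0,0,0,0,0,0,0,0]
Step 2: insert lmp at [9, 12, 15] -> counters=[0,1,1,0,0,0,0,0,0,1,0,0,1,0,1,1,0,0,0,0,0,0,0,0]
Step 3: insert t at [0, 16, 17] -> counters=[1,1,1,0,0,0,0,0,0,1,0,0,1,0,1,1,1,1,0,0,0,0,0,0]
Step 4: delete hl at [1, 2, 14] -> counters=[1,0,0,0,0,0,0,0,0,1,0,0,1,0,0,1,1,1,0,0,0,0,0,0]
Step 5: insert lmp at [9, 12, 15] -> counters=[1,0,0,0,0,0,0,0,0,2,0,0,2,0,0,2,1,1,0,0,0,0,0,0]
Step 6: delete t at [0, 16, 17] -> counters=[0,0,0,0,0,0,0,0,0,2,0,0,2,0,0,2,0,0,0,0,0,0,0,0]
Step 7: delete lmp at [9, 12, 15] -> counters=[0,0,0,0,0,0,0,0,0,1,0,0,1,0,0,1,0,0,0,0,0,0,0,0]
Step 8: insert hl at [1, 2, 14] -> counters=[0,1,1,0,0,0,0,0,0,1,0,0,1,0,1,1,0,0,0,0,0,0,0,0]
Step 9: insert hl at [1, 2, 14] -> counters=[0,2,2,0,0,0,0,0,0,1,0,0,1,0,2,1,0,0,0,0,0,0,0,0]
Step 10: insert t at [0, 16, 17] -> counters=[1,2,2,0,0,0,0,0,0,1,0,0,1,0,2,1,1,1,0,0,0,0,0,0]
Step 11: insert lmp at [9, 12, 15] -> counters=[1,2,2,0,0,0,0,0,0,2,0,0,2,0,2,2,1,1,0,0,0,0,0,0]
Step 12: delete hl at [1, 2, 14] -> counters=[1,1,1,0,0,0,0,0,0,2,0,0,2,0,1,2,1,1,0,0,0,0,0,0]
Step 13: delete t at [0, 16, 17] -> counters=[0,1,1,0,0,0,0,0,0,2,0,0,2,0,1,2,0,0,0,0,0,0,0,0]
Step 14: insert hl at [1, 2, 14] -> counters=[0,2,2,0,0,0,0,0,0,2,0,0,2,0,2,2,0,0,0,0,0,0,0,0]
Step 15: insert t at [0, 16, 17] -> counters=[1,2,2,0,0,0,0,0,0,2,0,0,2,0,2,2,1,1,0,0,0,0,0,0]
Step 16: delete lmp at [9, 12, 15] -> counters=[1,2,2,0,0,0,0,0,0,1,0,0,1,0,2,1,1,1,0,0,0,0,0,0]
Step 17: delete lmp at [9, 12, 15] -> counters=[1,2,2,0,0,0,0,0,0,0,0,0,0,0,2,0,1,1,0,0,0,0,0,0]
Step 18: insert t at [0, 16, 17] -> counters=[2,2,2,0,0,0,0,0,0,0,0,0,0,0,2,0,2,2,0,0,0,0,0,0]
Step 19: insert hl at [1, 2, 14] -> counters=[2,3,3,0,0,0,0,0,0,0,0,0,0,0,3,0,2,2,0,0,0,0,0,0]
Step 20: insert t at [0, 16, 17] -> counters=[3,3,3,0,0,0,0,0,0,0,0,0,0,0,3,0,3,3,0,0,0,0,0,0]
Step 21: delete hl at [1, 2, 14] -> counters=[3,2,2,0,0,0,0,0,0,0,0,0,0,0,2,0,3,3,0,0,0,0,0,0]
Step 22: insert t at [0, 16, 17] -> counters=[4,2,2,0,0,0,0,0,0,0,0,0,0,0,2,0,4,4,0,0,0,0,0,0]
Step 23: insert lmp at [9, 12, 15] -> counters=[4,2,2,0,0,0,0,0,0,1,0,0,1,0,2,1,4,4,0,0,0,0,0,0]
Step 24: insert t at [0, 16, 17] -> counters=[5,2,2,0,0,0,0,0,0,1,0,0,1,0,2,1,5,5,0,0,0,0,0,0]
Step 25: insert lmp at [9, 12, 15] -> counters=[5,2,2,0,0,0,0,0,0,2,0,0,2,0,2,2,5,5,0,0,0,0,0,0]
Final counters=[5,2,2,0,0,0,0,0,0,2,0,0,2,0,2,2,5,5,0,0,0,0,0,0] -> 9 nonzero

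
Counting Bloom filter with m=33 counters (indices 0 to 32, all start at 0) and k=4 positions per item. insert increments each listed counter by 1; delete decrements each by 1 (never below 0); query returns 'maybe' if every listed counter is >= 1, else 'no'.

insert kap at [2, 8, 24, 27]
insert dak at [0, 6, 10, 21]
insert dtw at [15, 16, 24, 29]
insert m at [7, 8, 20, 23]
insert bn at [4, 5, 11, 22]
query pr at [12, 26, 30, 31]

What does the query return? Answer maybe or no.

Step 1: insert kap at [2, 8, 24, 27] -> counters=[0,0,1,0,0,0,0,0,1,0,0,0,0,0,0,0,0,0,0,0,0,0,0,0,1,0,0,1,0,0,0,0,0]
Step 2: insert dak at [0, 6, 10, 21] -> counters=[1,0,1,0,0,0,1,0,1,0,1,0,0,0,0,0,0,0,0,0,0,1,0,0,1,0,0,1,0,0,0,0,0]
Step 3: insert dtw at [15, 16, 24, 29] -> counters=[1,0,1,0,0,0,1,0,1,0,1,0,0,0,0,1,1,0,0,0,0,1,0,0,2,0,0,1,0,1,0,0,0]
Step 4: insert m at [7, 8, 20, 23] -> counters=[1,0,1,0,0,0,1,1,2,0,1,0,0,0,0,1,1,0,0,0,1,1,0,1,2,0,0,1,0,1,0,0,0]
Step 5: insert bn at [4, 5, 11, 22] -> counters=[1,0,1,0,1,1,1,1,2,0,1,1,0,0,0,1,1,0,0,0,1,1,1,1,2,0,0,1,0,1,0,0,0]
Query pr: check counters[12]=0 counters[26]=0 counters[30]=0 counters[31]=0 -> no

Answer: no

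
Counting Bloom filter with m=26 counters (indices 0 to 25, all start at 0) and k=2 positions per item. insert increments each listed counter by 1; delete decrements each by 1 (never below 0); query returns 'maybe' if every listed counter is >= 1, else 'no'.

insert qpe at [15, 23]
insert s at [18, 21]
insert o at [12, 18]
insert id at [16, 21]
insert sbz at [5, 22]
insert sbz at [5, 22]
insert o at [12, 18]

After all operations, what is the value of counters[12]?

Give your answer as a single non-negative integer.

Step 1: insert qpe at [15, 23] -> counters=[0,0,0,0,0,0,0,0,0,0,0,0,0,0,0,1,0,0,0,0,0,0,0,1,0,0]
Step 2: insert s at [18, 21] -> counters=[0,0,0,0,0,0,0,0,0,0,0,0,0,0,0,1,0,0,1,0,0,1,0,1,0,0]
Step 3: insert o at [12, 18] -> counters=[0,0,0,0,0,0,0,0,0,0,0,0,1,0,0,1,0,0,2,0,0,1,0,1,0,0]
Step 4: insert id at [16, 21] -> counters=[0,0,0,0,0,0,0,0,0,0,0,0,1,0,0,1,1,0,2,0,0,2,0,1,0,0]
Step 5: insert sbz at [5, 22] -> counters=[0,0,0,0,0,1,0,0,0,0,0,0,1,0,0,1,1,0,2,0,0,2,1,1,0,0]
Step 6: insert sbz at [5, 22] -> counters=[0,0,0,0,0,2,0,0,0,0,0,0,1,0,0,1,1,0,2,0,0,2,2,1,0,0]
Step 7: insert o at [12, 18] -> counters=[0,0,0,0,0,2,0,0,0,0,0,0,2,0,0,1,1,0,3,0,0,2,2,1,0,0]
Final counters=[0,0,0,0,0,2,0,0,0,0,0,0,2,0,0,1,1,0,3,0,0,2,2,1,0,0] -> counters[12]=2

Answer: 2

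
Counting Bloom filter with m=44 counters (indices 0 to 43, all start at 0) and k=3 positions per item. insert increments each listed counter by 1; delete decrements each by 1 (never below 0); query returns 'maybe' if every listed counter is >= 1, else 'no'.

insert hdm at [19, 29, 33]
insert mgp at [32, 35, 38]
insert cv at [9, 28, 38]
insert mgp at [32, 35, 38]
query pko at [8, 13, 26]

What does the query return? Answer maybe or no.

Answer: no

Derivation:
Step 1: insert hdm at [19, 29, 33] -> counters=[0,0,0,0,0,0,0,0,0,0,0,0,0,0,0,0,0,0,0,1,0,0,0,0,0,0,0,0,0,1,0,0,0,1,0,0,0,0,0,0,0,0,0,0]
Step 2: insert mgp at [32, 35, 38] -> counters=[0,0,0,0,0,0,0,0,0,0,0,0,0,0,0,0,0,0,0,1,0,0,0,0,0,0,0,0,0,1,0,0,1,1,0,1,0,0,1,0,0,0,0,0]
Step 3: insert cv at [9, 28, 38] -> counters=[0,0,0,0,0,0,0,0,0,1,0,0,0,0,0,0,0,0,0,1,0,0,0,0,0,0,0,0,1,1,0,0,1,1,0,1,0,0,2,0,0,0,0,0]
Step 4: insert mgp at [32, 35, 38] -> counters=[0,0,0,0,0,0,0,0,0,1,0,0,0,0,0,0,0,0,0,1,0,0,0,0,0,0,0,0,1,1,0,0,2,1,0,2,0,0,3,0,0,0,0,0]
Query pko: check counters[8]=0 counters[13]=0 counters[26]=0 -> no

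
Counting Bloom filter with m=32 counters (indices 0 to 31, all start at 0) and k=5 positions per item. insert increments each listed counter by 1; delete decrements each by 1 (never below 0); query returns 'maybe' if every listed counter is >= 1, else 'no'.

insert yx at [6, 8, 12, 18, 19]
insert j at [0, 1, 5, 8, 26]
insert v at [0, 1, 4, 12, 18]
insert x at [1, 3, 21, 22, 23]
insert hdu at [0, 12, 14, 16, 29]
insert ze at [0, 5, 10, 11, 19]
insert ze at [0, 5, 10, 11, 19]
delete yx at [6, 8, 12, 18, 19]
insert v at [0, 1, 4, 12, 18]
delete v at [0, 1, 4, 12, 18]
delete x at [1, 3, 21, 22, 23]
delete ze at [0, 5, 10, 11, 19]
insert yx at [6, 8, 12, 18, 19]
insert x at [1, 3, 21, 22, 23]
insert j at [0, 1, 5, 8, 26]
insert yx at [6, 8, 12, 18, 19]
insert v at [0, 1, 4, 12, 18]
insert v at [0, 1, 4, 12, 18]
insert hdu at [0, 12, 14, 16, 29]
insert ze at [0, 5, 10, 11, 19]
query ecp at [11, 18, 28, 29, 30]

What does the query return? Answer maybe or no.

Step 1: insert yx at [6, 8, 12, 18, 19] -> counters=[0,0,0,0,0,0,1,0,1,0,0,0,1,0,0,0,0,0,1,1,0,0,0,0,0,0,0,0,0,0,0,0]
Step 2: insert j at [0, 1, 5, 8, 26] -> counters=[1,1,0,0,0,1,1,0,2,0,0,0,1,0,0,0,0,0,1,1,0,0,0,0,0,0,1,0,0,0,0,0]
Step 3: insert v at [0, 1, 4, 12, 18] -> counters=[2,2,0,0,1,1,1,0,2,0,0,0,2,0,0,0,0,0,2,1,0,0,0,0,0,0,1,0,0,0,0,0]
Step 4: insert x at [1, 3, 21, 22, 23] -> counters=[2,3,0,1,1,1,1,0,2,0,0,0,2,0,0,0,0,0,2,1,0,1,1,1,0,0,1,0,0,0,0,0]
Step 5: insert hdu at [0, 12, 14, 16, 29] -> counters=[3,3,0,1,1,1,1,0,2,0,0,0,3,0,1,0,1,0,2,1,0,1,1,1,0,0,1,0,0,1,0,0]
Step 6: insert ze at [0, 5, 10, 11, 19] -> counters=[4,3,0,1,1,2,1,0,2,0,1,1,3,0,1,0,1,0,2,2,0,1,1,1,0,0,1,0,0,1,0,0]
Step 7: insert ze at [0, 5, 10, 11, 19] -> counters=[5,3,0,1,1,3,1,0,2,0,2,2,3,0,1,0,1,0,2,3,0,1,1,1,0,0,1,0,0,1,0,0]
Step 8: delete yx at [6, 8, 12, 18, 19] -> counters=[5,3,0,1,1,3,0,0,1,0,2,2,2,0,1,0,1,0,1,2,0,1,1,1,0,0,1,0,0,1,0,0]
Step 9: insert v at [0, 1, 4, 12, 18] -> counters=[6,4,0,1,2,3,0,0,1,0,2,2,3,0,1,0,1,0,2,2,0,1,1,1,0,0,1,0,0,1,0,0]
Step 10: delete v at [0, 1, 4, 12, 18] -> counters=[5,3,0,1,1,3,0,0,1,0,2,2,2,0,1,0,1,0,1,2,0,1,1,1,0,0,1,0,0,1,0,0]
Step 11: delete x at [1, 3, 21, 22, 23] -> counters=[5,2,0,0,1,3,0,0,1,0,2,2,2,0,1,0,1,0,1,2,0,0,0,0,0,0,1,0,0,1,0,0]
Step 12: delete ze at [0, 5, 10, 11, 19] -> counters=[4,2,0,0,1,2,0,0,1,0,1,1,2,0,1,0,1,0,1,1,0,0,0,0,0,0,1,0,0,1,0,0]
Step 13: insert yx at [6, 8, 12, 18, 19] -> counters=[4,2,0,0,1,2,1,0,2,0,1,1,3,0,1,0,1,0,2,2,0,0,0,0,0,0,1,0,0,1,0,0]
Step 14: insert x at [1, 3, 21, 22, 23] -> counters=[4,3,0,1,1,2,1,0,2,0,1,1,3,0,1,0,1,0,2,2,0,1,1,1,0,0,1,0,0,1,0,0]
Step 15: insert j at [0, 1, 5, 8, 26] -> counters=[5,4,0,1,1,3,1,0,3,0,1,1,3,0,1,0,1,0,2,2,0,1,1,1,0,0,2,0,0,1,0,0]
Step 16: insert yx at [6, 8, 12, 18, 19] -> counters=[5,4,0,1,1,3,2,0,4,0,1,1,4,0,1,0,1,0,3,3,0,1,1,1,0,0,2,0,0,1,0,0]
Step 17: insert v at [0, 1, 4, 12, 18] -> counters=[6,5,0,1,2,3,2,0,4,0,1,1,5,0,1,0,1,0,4,3,0,1,1,1,0,0,2,0,0,1,0,0]
Step 18: insert v at [0, 1, 4, 12, 18] -> counters=[7,6,0,1,3,3,2,0,4,0,1,1,6,0,1,0,1,0,5,3,0,1,1,1,0,0,2,0,0,1,0,0]
Step 19: insert hdu at [0, 12, 14, 16, 29] -> counters=[8,6,0,1,3,3,2,0,4,0,1,1,7,0,2,0,2,0,5,3,0,1,1,1,0,0,2,0,0,2,0,0]
Step 20: insert ze at [0, 5, 10, 11, 19] -> counters=[9,6,0,1,3,4,2,0,4,0,2,2,7,0,2,0,2,0,5,4,0,1,1,1,0,0,2,0,0,2,0,0]
Query ecp: check counters[11]=2 counters[18]=5 counters[28]=0 counters[29]=2 counters[30]=0 -> no

Answer: no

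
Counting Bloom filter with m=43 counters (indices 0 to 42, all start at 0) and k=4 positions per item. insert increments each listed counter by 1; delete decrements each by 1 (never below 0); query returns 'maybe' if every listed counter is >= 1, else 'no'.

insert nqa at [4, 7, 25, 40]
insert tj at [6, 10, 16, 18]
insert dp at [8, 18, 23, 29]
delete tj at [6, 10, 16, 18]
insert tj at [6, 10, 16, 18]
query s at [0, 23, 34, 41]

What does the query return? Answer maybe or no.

Answer: no

Derivation:
Step 1: insert nqa at [4, 7, 25, 40] -> counters=[0,0,0,0,1,0,0,1,0,0,0,0,0,0,0,0,0,0,0,0,0,0,0,0,0,1,0,0,0,0,0,0,0,0,0,0,0,0,0,0,1,0,0]
Step 2: insert tj at [6, 10, 16, 18] -> counters=[0,0,0,0,1,0,1,1,0,0,1,0,0,0,0,0,1,0,1,0,0,0,0,0,0,1,0,0,0,0,0,0,0,0,0,0,0,0,0,0,1,0,0]
Step 3: insert dp at [8, 18, 23, 29] -> counters=[0,0,0,0,1,0,1,1,1,0,1,0,0,0,0,0,1,0,2,0,0,0,0,1,0,1,0,0,0,1,0,0,0,0,0,0,0,0,0,0,1,0,0]
Step 4: delete tj at [6, 10, 16, 18] -> counters=[0,0,0,0,1,0,0,1,1,0,0,0,0,0,0,0,0,0,1,0,0,0,0,1,0,1,0,0,0,1,0,0,0,0,0,0,0,0,0,0,1,0,0]
Step 5: insert tj at [6, 10, 16, 18] -> counters=[0,0,0,0,1,0,1,1,1,0,1,0,0,0,0,0,1,0,2,0,0,0,0,1,0,1,0,0,0,1,0,0,0,0,0,0,0,0,0,0,1,0,0]
Query s: check counters[0]=0 counters[23]=1 counters[34]=0 counters[41]=0 -> no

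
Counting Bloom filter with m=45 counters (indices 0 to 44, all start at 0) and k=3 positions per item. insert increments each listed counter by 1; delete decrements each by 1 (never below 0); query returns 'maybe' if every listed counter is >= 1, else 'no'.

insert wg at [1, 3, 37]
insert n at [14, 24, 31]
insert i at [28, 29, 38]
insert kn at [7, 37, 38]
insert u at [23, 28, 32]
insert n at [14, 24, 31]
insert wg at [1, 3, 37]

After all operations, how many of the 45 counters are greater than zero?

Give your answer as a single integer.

Step 1: insert wg at [1, 3, 37] -> counters=[0,1,0,1,0,0,0,0,0,0,0,0,0,0,0,0,0,0,0,0,0,0,0,0,0,0,0,0,0,0,0,0,0,0,0,0,0,1,0,0,0,0,0,0,0]
Step 2: insert n at [14, 24, 31] -> counters=[0,1,0,1,0,0,0,0,0,0,0,0,0,0,1,0,0,0,0,0,0,0,0,0,1,0,0,0,0,0,0,1,0,0,0,0,0,1,0,0,0,0,0,0,0]
Step 3: insert i at [28, 29, 38] -> counters=[0,1,0,1,0,0,0,0,0,0,0,0,0,0,1,0,0,0,0,0,0,0,0,0,1,0,0,0,1,1,0,1,0,0,0,0,0,1,1,0,0,0,0,0,0]
Step 4: insert kn at [7, 37, 38] -> counters=[0,1,0,1,0,0,0,1,0,0,0,0,0,0,1,0,0,0,0,0,0,0,0,0,1,0,0,0,1,1,0,1,0,0,0,0,0,2,2,0,0,0,0,0,0]
Step 5: insert u at [23, 28, 32] -> counters=[0,1,0,1,0,0,0,1,0,0,0,0,0,0,1,0,0,0,0,0,0,0,0,1,1,0,0,0,2,1,0,1,1,0,0,0,0,2,2,0,0,0,0,0,0]
Step 6: insert n at [14, 24, 31] -> counters=[0,1,0,1,0,0,0,1,0,0,0,0,0,0,2,0,0,0,0,0,0,0,0,1,2,0,0,0,2,1,0,2,1,0,0,0,0,2,2,0,0,0,0,0,0]
Step 7: insert wg at [1, 3, 37] -> counters=[0,2,0,2,0,0,0,1,0,0,0,0,0,0,2,0,0,0,0,0,0,0,0,1,2,0,0,0,2,1,0,2,1,0,0,0,0,3,2,0,0,0,0,0,0]
Final counters=[0,2,0,2,0,0,0,1,0,0,0,0,0,0,2,0,0,0,0,0,0,0,0,1,2,0,0,0,2,1,0,2,1,0,0,0,0,3,2,0,0,0,0,0,0] -> 12 nonzero

Answer: 12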